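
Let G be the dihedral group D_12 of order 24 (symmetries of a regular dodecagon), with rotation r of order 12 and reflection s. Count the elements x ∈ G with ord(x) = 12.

4

The elements of order 12 are: r, r^5, r^7, r^11.
That's 4.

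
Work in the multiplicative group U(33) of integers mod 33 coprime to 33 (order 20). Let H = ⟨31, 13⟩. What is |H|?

|⟨31⟩| = 5 and |⟨13⟩| = 10, so |H| is a multiple of lcm(5, 10) = 10 and divides |G| = 20.
Closing under the operation: H = {1, 4, 7, 10, 13, 16, 19, 25, 28, 31}, so |H| = 10.

10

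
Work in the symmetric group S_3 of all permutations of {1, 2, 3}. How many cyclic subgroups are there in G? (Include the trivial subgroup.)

Group the elements of G by the cyclic subgroup they generate; each cyclic subgroup of order d accounts for φ(d) elements.
Cyclic subgroups by order — order 1: 1; order 2: 3; order 3: 1.
Total: 5.

5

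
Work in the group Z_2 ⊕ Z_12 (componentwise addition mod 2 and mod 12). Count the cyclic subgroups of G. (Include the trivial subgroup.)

12

Group the elements of G by the cyclic subgroup they generate; each cyclic subgroup of order d accounts for φ(d) elements.
Cyclic subgroups by order — order 1: 1; order 2: 3; order 3: 1; order 4: 2; order 6: 3; order 12: 2.
Total: 12.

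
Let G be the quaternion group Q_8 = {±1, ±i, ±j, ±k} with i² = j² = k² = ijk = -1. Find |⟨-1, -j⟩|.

4

|⟨-1⟩| = 2 and |⟨-j⟩| = 4, so |H| is a multiple of lcm(2, 4) = 4 and divides |G| = 8.
Closing under the operation: H = {1, -1, j, -j}, so |H| = 4.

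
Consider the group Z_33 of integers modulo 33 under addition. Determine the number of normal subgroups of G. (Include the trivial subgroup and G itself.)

4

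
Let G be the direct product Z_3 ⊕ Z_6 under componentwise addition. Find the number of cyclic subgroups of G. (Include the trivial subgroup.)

10

A cyclic subgroup of order d is generated by each of its φ(d) elements of order d, so the cyclic subgroups of order d number (#elements of order d)/φ(d).
Cyclic subgroups by order — order 1: 1; order 2: 1; order 3: 4; order 6: 4.
Total: 10.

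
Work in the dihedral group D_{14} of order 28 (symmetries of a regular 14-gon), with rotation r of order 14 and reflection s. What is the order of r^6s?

2

Computing powers of r^6s: the smallest k with (r^6s)^k = e is k = 2.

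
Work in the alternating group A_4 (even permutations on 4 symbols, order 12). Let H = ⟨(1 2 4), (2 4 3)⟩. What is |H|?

12

|⟨(1 2 4)⟩| = 3 and |⟨(2 4 3)⟩| = 3, so |H| is a multiple of lcm(3, 3) = 3 and divides |G| = 12.
Closing {(1 2 4), (2 4 3)} under the group operation gives all of G, so |H| = 12.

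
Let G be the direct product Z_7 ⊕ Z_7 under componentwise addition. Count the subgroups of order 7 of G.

8

|G| = 49 and 7 | 49, so subgroups of order 7 are possible by Lagrange.
The subgroups of order 7 are: {(0,0), (0,1), (0,2), (0,3), (0,4), (0,5), (0,6)}; {(0,0), (1,0), (2,0), (3,0), (4,0), (5,0), (6,0)}; {(0,0), (1,1), (2,2), (3,3), (4,4), (5,5), (6,6)}; {(0,0), (1,2), (2,4), (3,6), (4,1), (5,3), (6,5)}; … (8 in all).
So G has 8 subgroups of order 7.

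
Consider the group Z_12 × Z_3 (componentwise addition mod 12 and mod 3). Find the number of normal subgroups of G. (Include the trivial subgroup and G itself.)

18

G is abelian, so every subgroup is normal.
G has 18 subgroups in total, hence 18 normal subgroups.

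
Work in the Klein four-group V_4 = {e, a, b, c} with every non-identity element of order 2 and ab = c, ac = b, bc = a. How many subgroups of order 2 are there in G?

|G| = 4 and 2 | 4, so subgroups of order 2 are possible by Lagrange.
The subgroups of order 2 are: {e, a}; {e, b}; {e, c}.
So G has 3 subgroups of order 2.

3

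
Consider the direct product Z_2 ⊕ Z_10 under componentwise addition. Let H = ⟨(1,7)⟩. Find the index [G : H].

2

|⟨(1,7)⟩| = 10 and |G| = 20.
By Lagrange, [G : H] = |G|/|H| = 20/10 = 2.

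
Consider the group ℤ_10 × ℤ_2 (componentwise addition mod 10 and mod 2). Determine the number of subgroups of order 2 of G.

3

|G| = 20 and 2 | 20, so subgroups of order 2 are possible by Lagrange.
The subgroups of order 2 are: {(0,0), (0,1)}; {(0,0), (5,0)}; {(0,0), (5,1)}.
So G has 3 subgroups of order 2.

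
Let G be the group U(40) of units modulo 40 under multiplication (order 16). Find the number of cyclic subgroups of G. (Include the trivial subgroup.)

Each element a generates a cyclic subgroup ⟨a⟩; distinct elements may generate the same one (a cyclic group of order d has φ(d) generators).
Cyclic subgroups by order — order 1: 1; order 2: 7; order 4: 4.
Total: 12.

12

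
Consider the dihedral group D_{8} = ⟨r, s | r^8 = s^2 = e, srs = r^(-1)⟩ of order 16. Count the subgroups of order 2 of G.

9

|G| = 16 and 2 | 16, so subgroups of order 2 are possible by Lagrange.
The subgroups of order 2 are: {e, r^2s}; {e, r^3s}; {e, r^4}; {e, r^4s}; … (9 in all).
So G has 9 subgroups of order 2.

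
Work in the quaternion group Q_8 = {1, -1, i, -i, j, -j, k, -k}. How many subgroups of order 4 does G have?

3

|G| = 8 and 4 | 8, so subgroups of order 4 are possible by Lagrange.
The subgroups of order 4 are: {1, -1, i, -i}; {1, -1, j, -j}; {1, -1, k, -k}.
So G has 3 subgroups of order 4.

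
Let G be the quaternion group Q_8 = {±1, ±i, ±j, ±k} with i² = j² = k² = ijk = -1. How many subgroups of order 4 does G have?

3

|G| = 8 and 4 | 8, so subgroups of order 4 are possible by Lagrange.
The subgroups of order 4 are: {1, -1, i, -i}; {1, -1, j, -j}; {1, -1, k, -k}.
So G has 3 subgroups of order 4.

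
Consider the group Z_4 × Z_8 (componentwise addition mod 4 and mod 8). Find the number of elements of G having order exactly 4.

12

An element (a,b) has order lcm(ord(a), ord(b)); count pairs with lcm equal to 4.
Enumerating gives 12 such elements.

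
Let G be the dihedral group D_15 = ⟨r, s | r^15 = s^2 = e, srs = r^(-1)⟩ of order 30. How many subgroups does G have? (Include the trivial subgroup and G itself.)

|G| = 30, so by Lagrange every subgroup order divides 30. Divisors: 1, 2, 3, 5, 6, 10, 15, 30.
Subgroups by order — order 1: 1; order 2: 15; order 3: 1; order 5: 1; order 6: 5; order 10: 3; order 15: 1; order 30: 1.
Total: 1 + 15 + 1 + 1 + 5 + 3 + 1 + 1 = 28.

28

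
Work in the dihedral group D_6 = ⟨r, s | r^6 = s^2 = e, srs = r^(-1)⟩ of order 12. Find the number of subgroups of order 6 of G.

3

|G| = 12 and 6 | 12, so subgroups of order 6 are possible by Lagrange.
The subgroups of order 6 are: {e, r, r^2, r^3, r^4, r^5}; {e, r^2, r^4, s, r^2s, r^4s}; {e, r^2, r^4, rs, r^3s, r^5s}.
So G has 3 subgroups of order 6.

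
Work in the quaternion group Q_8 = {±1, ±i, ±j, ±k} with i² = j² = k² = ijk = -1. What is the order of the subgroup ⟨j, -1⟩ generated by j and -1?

|⟨j⟩| = 4 and |⟨-1⟩| = 2, so |H| is a multiple of lcm(4, 2) = 4 and divides |G| = 8.
Closing under the operation: H = {1, -1, j, -j}, so |H| = 4.

4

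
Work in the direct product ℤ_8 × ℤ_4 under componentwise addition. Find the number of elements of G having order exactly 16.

0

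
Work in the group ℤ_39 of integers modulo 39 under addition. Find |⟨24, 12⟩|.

|⟨24⟩| = 13 and |⟨12⟩| = 13, so |H| is a multiple of lcm(13, 13) = 13 and divides |G| = 39.
Closing under the operation: H = {0, 3, 6, 9, 12, 15, 18, 21, 24, 27, 30, 33, 36}, so |H| = 13.

13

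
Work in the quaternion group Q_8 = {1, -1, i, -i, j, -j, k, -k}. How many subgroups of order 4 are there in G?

3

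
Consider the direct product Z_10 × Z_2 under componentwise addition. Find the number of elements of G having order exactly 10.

An element (a,b) has order lcm(ord(a), ord(b)); count pairs with lcm equal to 10.
Enumerating gives 12 such elements.

12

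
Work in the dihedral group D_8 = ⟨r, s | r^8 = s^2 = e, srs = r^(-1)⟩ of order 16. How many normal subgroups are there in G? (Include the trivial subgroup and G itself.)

G has 19 subgroups. Checking conjugation-invariance by order — order 1: 1/1 normal; order 2: 1/9 normal; order 4: 1/5 normal; order 8: 3/3 normal; order 16: 1/1 normal.
Total normal subgroups: 7.

7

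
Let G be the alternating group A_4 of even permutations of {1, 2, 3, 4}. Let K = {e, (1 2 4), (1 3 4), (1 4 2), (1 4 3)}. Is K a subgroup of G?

|K| = 5 does not divide |G| = 12, so by Lagrange K is not a subgroup.

No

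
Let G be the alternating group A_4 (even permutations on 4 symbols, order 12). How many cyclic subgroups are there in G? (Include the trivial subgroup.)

8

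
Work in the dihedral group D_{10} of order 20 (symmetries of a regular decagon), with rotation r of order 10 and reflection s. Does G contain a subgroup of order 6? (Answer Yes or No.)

No

6 does not divide |G| = 20, so by Lagrange no subgroup of order 6 exists.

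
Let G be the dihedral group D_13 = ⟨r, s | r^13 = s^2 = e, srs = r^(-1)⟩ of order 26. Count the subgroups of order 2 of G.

13

|G| = 26 and 2 | 26, so subgroups of order 2 are possible by Lagrange.
The subgroups of order 2 are: {e, r^10s}; {e, r^11s}; {e, r^12s}; {e, r^2s}; … (13 in all).
So G has 13 subgroups of order 2.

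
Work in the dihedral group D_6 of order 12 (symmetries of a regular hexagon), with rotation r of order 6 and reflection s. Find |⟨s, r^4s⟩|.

6

|⟨s⟩| = 2 and |⟨r^4s⟩| = 2, so |H| is a multiple of lcm(2, 2) = 2 and divides |G| = 12.
Closing under the operation: H = {e, r^2, r^4, s, r^2s, r^4s}, so |H| = 6.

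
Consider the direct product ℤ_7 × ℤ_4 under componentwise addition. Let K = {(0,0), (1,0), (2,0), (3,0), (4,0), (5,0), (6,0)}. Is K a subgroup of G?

Yes

|K| = 7 divides |G| = 28, consistent with Lagrange.
K contains the identity, every element's inverse is in K, and K is closed under +: it is a subgroup.
In fact K = ⟨(4,0)⟩.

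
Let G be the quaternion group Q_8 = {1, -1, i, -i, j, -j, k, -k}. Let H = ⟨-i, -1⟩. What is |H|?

4

|⟨-i⟩| = 4 and |⟨-1⟩| = 2, so |H| is a multiple of lcm(4, 2) = 4 and divides |G| = 8.
Closing under the operation: H = {1, -1, i, -i}, so |H| = 4.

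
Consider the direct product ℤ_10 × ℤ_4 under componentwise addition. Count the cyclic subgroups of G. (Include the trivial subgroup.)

12

A cyclic subgroup of order d is generated by each of its φ(d) elements of order d, so the cyclic subgroups of order d number (#elements of order d)/φ(d).
Cyclic subgroups by order — order 1: 1; order 2: 3; order 4: 2; order 5: 1; order 10: 3; order 20: 2.
Total: 12.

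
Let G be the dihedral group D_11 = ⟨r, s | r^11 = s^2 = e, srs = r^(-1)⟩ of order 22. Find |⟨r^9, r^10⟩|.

|⟨r^9⟩| = 11 and |⟨r^10⟩| = 11, so |H| is a multiple of lcm(11, 11) = 11 and divides |G| = 22.
Closing under the operation: H = {e, r, r^2, r^3, r^4, r^5, r^6, r^7, r^8, r^9, r^10}, so |H| = 11.

11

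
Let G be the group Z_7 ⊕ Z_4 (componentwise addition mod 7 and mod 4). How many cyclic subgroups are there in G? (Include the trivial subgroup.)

6

Group the elements of G by the cyclic subgroup they generate; each cyclic subgroup of order d accounts for φ(d) elements.
Cyclic subgroups by order — order 1: 1; order 2: 1; order 4: 1; order 7: 1; order 14: 1; order 28: 1.
Total: 6.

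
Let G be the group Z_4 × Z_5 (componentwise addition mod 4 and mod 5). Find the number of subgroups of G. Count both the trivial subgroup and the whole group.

6

|G| = 20, so by Lagrange every subgroup order divides 20. Divisors: 1, 2, 4, 5, 10, 20.
Subgroups by order — order 1: 1; order 2: 1; order 4: 1; order 5: 1; order 10: 1; order 20: 1.
Total: 1 + 1 + 1 + 1 + 1 + 1 = 6.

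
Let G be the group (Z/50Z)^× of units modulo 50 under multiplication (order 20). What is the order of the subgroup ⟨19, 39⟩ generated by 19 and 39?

10

|⟨19⟩| = 10 and |⟨39⟩| = 10, so |H| is a multiple of lcm(10, 10) = 10 and divides |G| = 20.
Closing under the operation: H = {1, 9, 11, 19, 21, 29, 31, 39, 41, 49}, so |H| = 10.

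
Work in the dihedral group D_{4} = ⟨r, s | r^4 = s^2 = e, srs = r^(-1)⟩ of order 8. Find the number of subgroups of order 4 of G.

|G| = 8 and 4 | 8, so subgroups of order 4 are possible by Lagrange.
The subgroups of order 4 are: {e, r, r^2, r^3}; {e, r^2, s, r^2s}; {e, r^2, rs, r^3s}.
So G has 3 subgroups of order 4.

3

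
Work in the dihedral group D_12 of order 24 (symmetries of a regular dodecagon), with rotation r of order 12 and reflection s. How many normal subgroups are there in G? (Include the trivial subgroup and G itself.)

G has 34 subgroups. Checking conjugation-invariance by order — order 1: 1/1 normal; order 2: 1/13 normal; order 3: 1/1 normal; order 4: 1/7 normal; order 6: 1/5 normal; order 8: 0/3 normal; order 12: 3/3 normal; order 24: 1/1 normal.
Total normal subgroups: 9.

9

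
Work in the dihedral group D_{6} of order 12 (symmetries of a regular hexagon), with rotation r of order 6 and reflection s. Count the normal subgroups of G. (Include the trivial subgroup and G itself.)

G has 16 subgroups. Checking conjugation-invariance by order — order 1: 1/1 normal; order 2: 1/7 normal; order 3: 1/1 normal; order 4: 0/3 normal; order 6: 3/3 normal; order 12: 1/1 normal.
Total normal subgroups: 7.

7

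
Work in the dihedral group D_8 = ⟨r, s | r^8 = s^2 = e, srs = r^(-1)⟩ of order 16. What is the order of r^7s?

2

Computing powers of r^7s: the smallest k with (r^7s)^k = e is k = 2.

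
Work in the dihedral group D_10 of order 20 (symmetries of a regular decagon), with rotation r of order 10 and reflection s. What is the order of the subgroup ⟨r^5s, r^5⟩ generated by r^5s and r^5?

|⟨r^5s⟩| = 2 and |⟨r^5⟩| = 2, so |H| is a multiple of lcm(2, 2) = 2 and divides |G| = 20.
Closing under the operation: H = {e, r^5, s, r^5s}, so |H| = 4.

4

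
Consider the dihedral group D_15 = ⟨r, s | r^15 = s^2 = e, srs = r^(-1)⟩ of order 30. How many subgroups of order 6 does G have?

5

|G| = 30 and 6 | 30, so subgroups of order 6 are possible by Lagrange.
The subgroups of order 6 are: {e, r^5, r^10, s, r^5s, r^10s}; {e, r^5, r^10, rs, r^6s, r^11s}; {e, r^5, r^10, r^2s, r^7s, r^12s}; {e, r^5, r^10, r^3s, r^8s, r^13s}; … (5 in all).
So G has 5 subgroups of order 6.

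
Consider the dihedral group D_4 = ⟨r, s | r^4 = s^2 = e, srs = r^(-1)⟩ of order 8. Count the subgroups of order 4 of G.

|G| = 8 and 4 | 8, so subgroups of order 4 are possible by Lagrange.
The subgroups of order 4 are: {e, r, r^2, r^3}; {e, r^2, s, r^2s}; {e, r^2, rs, r^3s}.
So G has 3 subgroups of order 4.

3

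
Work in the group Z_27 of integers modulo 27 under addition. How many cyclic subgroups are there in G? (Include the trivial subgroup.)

Each element a generates a cyclic subgroup ⟨a⟩; distinct elements may generate the same one (a cyclic group of order d has φ(d) generators).
Cyclic subgroups by order — order 1: 1; order 3: 1; order 9: 1; order 27: 1.
Total: 4.

4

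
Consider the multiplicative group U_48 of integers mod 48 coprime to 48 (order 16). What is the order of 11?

4

Compute successive powers of 11 mod 48: 11, 25, 35, 1; 11^4 ≡ 1 (mod 48).
So |⟨11⟩| = 4.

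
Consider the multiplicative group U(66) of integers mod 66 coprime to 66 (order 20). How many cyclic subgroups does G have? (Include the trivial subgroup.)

8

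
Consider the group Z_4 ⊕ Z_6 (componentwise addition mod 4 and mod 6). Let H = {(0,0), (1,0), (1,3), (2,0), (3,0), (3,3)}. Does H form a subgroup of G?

Closure fails: (3,0) + (3,3) = (2,3) ∉ H. So H is not a subgroup.

No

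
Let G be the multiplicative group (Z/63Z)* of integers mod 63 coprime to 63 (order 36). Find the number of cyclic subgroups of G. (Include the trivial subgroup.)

Each element a generates a cyclic subgroup ⟨a⟩; distinct elements may generate the same one (a cyclic group of order d has φ(d) generators).
Cyclic subgroups by order — order 1: 1; order 2: 3; order 3: 4; order 6: 12.
Total: 20.

20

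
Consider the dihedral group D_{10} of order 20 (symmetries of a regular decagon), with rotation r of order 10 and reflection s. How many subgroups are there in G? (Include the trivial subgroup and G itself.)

22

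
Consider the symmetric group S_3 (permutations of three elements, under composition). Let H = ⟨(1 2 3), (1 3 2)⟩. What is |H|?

3

|⟨(1 2 3)⟩| = 3 and |⟨(1 3 2)⟩| = 3, so |H| is a multiple of lcm(3, 3) = 3 and divides |G| = 6.
Closing under the operation: H = {e, (1 2 3), (1 3 2)}, so |H| = 3.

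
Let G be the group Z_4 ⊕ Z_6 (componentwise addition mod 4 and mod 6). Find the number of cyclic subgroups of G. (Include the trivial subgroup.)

12

Each element a generates a cyclic subgroup ⟨a⟩; distinct elements may generate the same one (a cyclic group of order d has φ(d) generators).
Cyclic subgroups by order — order 1: 1; order 2: 3; order 3: 1; order 4: 2; order 6: 3; order 12: 2.
Total: 12.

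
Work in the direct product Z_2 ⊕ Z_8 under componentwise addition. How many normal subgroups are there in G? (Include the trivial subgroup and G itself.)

11

G is abelian, so every subgroup is normal.
G has 11 subgroups in total, hence 11 normal subgroups.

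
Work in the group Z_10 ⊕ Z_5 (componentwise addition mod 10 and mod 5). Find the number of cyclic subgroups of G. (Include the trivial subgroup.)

Group the elements of G by the cyclic subgroup they generate; each cyclic subgroup of order d accounts for φ(d) elements.
Cyclic subgroups by order — order 1: 1; order 2: 1; order 5: 6; order 10: 6.
Total: 14.

14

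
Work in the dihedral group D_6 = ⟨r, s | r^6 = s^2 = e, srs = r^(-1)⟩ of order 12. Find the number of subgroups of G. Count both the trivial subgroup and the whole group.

|G| = 12, so by Lagrange every subgroup order divides 12. Divisors: 1, 2, 3, 4, 6, 12.
Subgroups by order — order 1: 1; order 2: 7; order 3: 1; order 4: 3; order 6: 3; order 12: 1.
Total: 1 + 7 + 1 + 3 + 3 + 1 = 16.

16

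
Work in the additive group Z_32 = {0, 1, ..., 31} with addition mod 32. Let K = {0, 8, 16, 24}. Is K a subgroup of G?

|K| = 4 divides |G| = 32, consistent with Lagrange.
K contains the identity, every element's inverse is in K, and K is closed under +: it is a subgroup.
In fact K = ⟨8⟩.

Yes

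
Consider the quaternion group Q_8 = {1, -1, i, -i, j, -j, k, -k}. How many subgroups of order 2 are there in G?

1

|G| = 8 and 2 | 8, so subgroups of order 2 are possible by Lagrange.
The subgroups of order 2 are: {1, -1}.
So G has 1 subgroup of order 2.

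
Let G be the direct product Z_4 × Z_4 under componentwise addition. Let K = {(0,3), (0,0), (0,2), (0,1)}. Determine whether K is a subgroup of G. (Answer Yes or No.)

Yes

|K| = 4 divides |G| = 16, consistent with Lagrange.
K contains the identity, every element's inverse is in K, and K is closed under +: it is a subgroup.
In fact K = ⟨(0,1)⟩.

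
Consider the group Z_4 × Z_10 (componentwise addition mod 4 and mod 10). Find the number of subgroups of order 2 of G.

|G| = 40 and 2 | 40, so subgroups of order 2 are possible by Lagrange.
The subgroups of order 2 are: {(0,0), (0,5)}; {(0,0), (2,0)}; {(0,0), (2,5)}.
So G has 3 subgroups of order 2.

3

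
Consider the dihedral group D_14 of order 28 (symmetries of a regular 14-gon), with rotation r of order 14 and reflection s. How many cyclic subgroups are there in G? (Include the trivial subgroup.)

A cyclic subgroup of order d is generated by each of its φ(d) elements of order d, so the cyclic subgroups of order d number (#elements of order d)/φ(d).
Cyclic subgroups by order — order 1: 1; order 2: 15; order 7: 1; order 14: 1.
Total: 18.

18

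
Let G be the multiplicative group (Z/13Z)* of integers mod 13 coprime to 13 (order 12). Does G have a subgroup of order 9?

9 does not divide |G| = 12, so by Lagrange no subgroup of order 9 exists.

No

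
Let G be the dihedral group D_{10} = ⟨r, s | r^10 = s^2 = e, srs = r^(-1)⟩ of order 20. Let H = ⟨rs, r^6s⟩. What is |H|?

4

|⟨rs⟩| = 2 and |⟨r^6s⟩| = 2, so |H| is a multiple of lcm(2, 2) = 2 and divides |G| = 20.
Closing under the operation: H = {e, r^5, rs, r^6s}, so |H| = 4.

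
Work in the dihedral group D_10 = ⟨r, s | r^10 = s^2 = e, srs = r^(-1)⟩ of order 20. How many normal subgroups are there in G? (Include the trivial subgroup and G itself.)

7

G has 22 subgroups. Checking conjugation-invariance by order — order 1: 1/1 normal; order 2: 1/11 normal; order 4: 0/5 normal; order 5: 1/1 normal; order 10: 3/3 normal; order 20: 1/1 normal.
Total normal subgroups: 7.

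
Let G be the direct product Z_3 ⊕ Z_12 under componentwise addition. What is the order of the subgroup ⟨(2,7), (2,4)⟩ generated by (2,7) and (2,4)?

12

|⟨(2,7)⟩| = 12 and |⟨(2,4)⟩| = 3, so |H| is a multiple of lcm(12, 3) = 12 and divides |G| = 36.
Closing under the operation: H = {(0,0), (0,3), (0,6), (0,9), (1,2), (1,5), (1,8), (1,11), (2,1), (2,4), (2,7), (2,10)}, so |H| = 12.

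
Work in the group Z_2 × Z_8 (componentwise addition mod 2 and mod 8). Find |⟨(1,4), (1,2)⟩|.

|⟨(1,4)⟩| = 2 and |⟨(1,2)⟩| = 4, so |H| is a multiple of lcm(2, 4) = 4 and divides |G| = 16.
Closing under the operation: H = {(0,0), (0,2), (0,4), (0,6), (1,0), (1,2), (1,4), (1,6)}, so |H| = 8.

8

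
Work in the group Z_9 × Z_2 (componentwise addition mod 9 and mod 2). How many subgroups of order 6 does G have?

1

|G| = 18 and 6 | 18, so subgroups of order 6 are possible by Lagrange.
The subgroups of order 6 are: {(0,0), (0,1), (3,0), (3,1), (6,0), (6,1)}.
So G has 1 subgroup of order 6.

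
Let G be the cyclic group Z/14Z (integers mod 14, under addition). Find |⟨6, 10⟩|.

7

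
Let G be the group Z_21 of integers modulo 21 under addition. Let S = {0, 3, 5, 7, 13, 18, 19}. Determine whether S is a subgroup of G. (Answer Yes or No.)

19 ∈ S but its inverse 2 ∉ S, so S is not a subgroup.

No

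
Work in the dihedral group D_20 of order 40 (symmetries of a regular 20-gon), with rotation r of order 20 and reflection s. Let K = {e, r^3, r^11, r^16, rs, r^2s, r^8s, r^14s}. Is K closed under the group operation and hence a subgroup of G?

r^11 ∈ K but its inverse r^9 ∉ K, so K is not a subgroup.

No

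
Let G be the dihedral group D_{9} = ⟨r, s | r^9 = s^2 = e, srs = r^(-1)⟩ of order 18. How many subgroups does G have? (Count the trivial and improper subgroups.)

|G| = 18, so by Lagrange every subgroup order divides 18. Divisors: 1, 2, 3, 6, 9, 18.
Subgroups by order — order 1: 1; order 2: 9; order 3: 1; order 6: 3; order 9: 1; order 18: 1.
Total: 1 + 9 + 1 + 3 + 1 + 1 = 16.

16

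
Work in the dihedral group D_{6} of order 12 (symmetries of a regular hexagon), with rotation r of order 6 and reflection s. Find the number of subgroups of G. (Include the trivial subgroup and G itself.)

|G| = 12, so by Lagrange every subgroup order divides 12. Divisors: 1, 2, 3, 4, 6, 12.
Subgroups by order — order 1: 1; order 2: 7; order 3: 1; order 4: 3; order 6: 3; order 12: 1.
Total: 1 + 7 + 1 + 3 + 3 + 1 = 16.

16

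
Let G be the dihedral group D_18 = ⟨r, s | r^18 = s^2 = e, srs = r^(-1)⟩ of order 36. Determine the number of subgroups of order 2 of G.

|G| = 36 and 2 | 36, so subgroups of order 2 are possible by Lagrange.
The subgroups of order 2 are: {e, r^10s}; {e, r^11s}; {e, r^12s}; {e, r^13s}; … (19 in all).
So G has 19 subgroups of order 2.

19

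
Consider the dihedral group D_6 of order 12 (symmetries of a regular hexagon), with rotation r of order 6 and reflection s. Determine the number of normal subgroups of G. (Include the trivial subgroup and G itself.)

7

G has 16 subgroups. Checking conjugation-invariance by order — order 1: 1/1 normal; order 2: 1/7 normal; order 3: 1/1 normal; order 4: 0/3 normal; order 6: 3/3 normal; order 12: 1/1 normal.
Total normal subgroups: 7.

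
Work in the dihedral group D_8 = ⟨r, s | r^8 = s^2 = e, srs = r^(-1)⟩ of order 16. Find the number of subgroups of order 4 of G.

|G| = 16 and 4 | 16, so subgroups of order 4 are possible by Lagrange.
The subgroups of order 4 are: {e, r^2, r^4, r^6}; {e, r^4, r^2s, r^6s}; {e, r^4, r^3s, r^7s}; {e, r^4, s, r^4s}; … (5 in all).
So G has 5 subgroups of order 4.

5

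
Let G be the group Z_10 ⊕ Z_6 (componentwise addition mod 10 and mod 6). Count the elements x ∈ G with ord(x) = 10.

An element (a,b) has order lcm(ord(a), ord(b)); count pairs with lcm equal to 10.
Enumerating gives 12 such elements.

12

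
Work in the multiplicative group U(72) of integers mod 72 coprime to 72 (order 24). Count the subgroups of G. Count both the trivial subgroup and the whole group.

32

|G| = 24, so by Lagrange every subgroup order divides 24. Divisors: 1, 2, 3, 4, 6, 8, 12, 24.
Subgroups by order — order 1: 1; order 2: 7; order 3: 1; order 4: 7; order 6: 7; order 8: 1; order 12: 7; order 24: 1.
Total: 1 + 7 + 1 + 7 + 7 + 1 + 7 + 1 = 32.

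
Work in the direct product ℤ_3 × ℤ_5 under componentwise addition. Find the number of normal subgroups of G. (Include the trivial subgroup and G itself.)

4

G is abelian, so every subgroup is normal.
G has 4 subgroups in total, hence 4 normal subgroups.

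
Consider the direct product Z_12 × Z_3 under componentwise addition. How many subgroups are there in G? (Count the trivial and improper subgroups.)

|G| = 36, so by Lagrange every subgroup order divides 36. Divisors: 1, 2, 3, 4, 6, 9, 12, 18, 36.
Subgroups by order — order 1: 1; order 2: 1; order 3: 4; order 4: 1; order 6: 4; order 9: 1; order 12: 4; order 18: 1; order 36: 1.
Total: 1 + 1 + 4 + 1 + 4 + 1 + 4 + 1 + 1 = 18.

18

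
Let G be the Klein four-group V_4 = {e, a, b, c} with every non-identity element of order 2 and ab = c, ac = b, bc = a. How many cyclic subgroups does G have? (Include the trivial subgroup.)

4

A cyclic subgroup of order d is generated by each of its φ(d) elements of order d, so the cyclic subgroups of order d number (#elements of order d)/φ(d).
Cyclic subgroups by order — order 1: 1; order 2: 3.
Total: 4.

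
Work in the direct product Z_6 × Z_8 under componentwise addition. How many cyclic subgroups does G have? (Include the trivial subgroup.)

Group the elements of G by the cyclic subgroup they generate; each cyclic subgroup of order d accounts for φ(d) elements.
Cyclic subgroups by order — order 1: 1; order 2: 3; order 3: 1; order 4: 2; order 6: 3; order 8: 2; order 12: 2; order 24: 2.
Total: 16.

16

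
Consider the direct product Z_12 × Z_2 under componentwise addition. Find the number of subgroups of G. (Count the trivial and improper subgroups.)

|G| = 24, so by Lagrange every subgroup order divides 24. Divisors: 1, 2, 3, 4, 6, 8, 12, 24.
Subgroups by order — order 1: 1; order 2: 3; order 3: 1; order 4: 3; order 6: 3; order 8: 1; order 12: 3; order 24: 1.
Total: 1 + 3 + 1 + 3 + 3 + 1 + 3 + 1 = 16.

16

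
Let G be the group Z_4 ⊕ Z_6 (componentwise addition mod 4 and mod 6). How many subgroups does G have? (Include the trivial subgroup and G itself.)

|G| = 24, so by Lagrange every subgroup order divides 24. Divisors: 1, 2, 3, 4, 6, 8, 12, 24.
Subgroups by order — order 1: 1; order 2: 3; order 3: 1; order 4: 3; order 6: 3; order 8: 1; order 12: 3; order 24: 1.
Total: 1 + 3 + 1 + 3 + 3 + 1 + 3 + 1 = 16.

16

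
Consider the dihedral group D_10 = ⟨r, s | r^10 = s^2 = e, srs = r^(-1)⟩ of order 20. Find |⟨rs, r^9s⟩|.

|⟨rs⟩| = 2 and |⟨r^9s⟩| = 2, so |H| is a multiple of lcm(2, 2) = 2 and divides |G| = 20.
Closing under the operation: H = {e, r^2, r^4, r^6, r^8, rs, r^3s, r^5s, r^7s, r^9s}, so |H| = 10.

10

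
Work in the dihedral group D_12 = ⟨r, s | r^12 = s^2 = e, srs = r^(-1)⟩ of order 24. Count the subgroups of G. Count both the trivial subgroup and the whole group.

|G| = 24, so by Lagrange every subgroup order divides 24. Divisors: 1, 2, 3, 4, 6, 8, 12, 24.
Subgroups by order — order 1: 1; order 2: 13; order 3: 1; order 4: 7; order 6: 5; order 8: 3; order 12: 3; order 24: 1.
Total: 1 + 13 + 1 + 7 + 5 + 3 + 3 + 1 = 34.

34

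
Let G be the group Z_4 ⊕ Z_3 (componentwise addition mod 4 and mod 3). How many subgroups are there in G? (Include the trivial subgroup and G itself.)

6

|G| = 12, so by Lagrange every subgroup order divides 12. Divisors: 1, 2, 3, 4, 6, 12.
Subgroups by order — order 1: 1; order 2: 1; order 3: 1; order 4: 1; order 6: 1; order 12: 1.
Total: 1 + 1 + 1 + 1 + 1 + 1 = 6.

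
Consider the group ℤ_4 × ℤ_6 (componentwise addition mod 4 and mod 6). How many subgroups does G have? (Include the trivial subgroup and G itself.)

|G| = 24, so by Lagrange every subgroup order divides 24. Divisors: 1, 2, 3, 4, 6, 8, 12, 24.
Subgroups by order — order 1: 1; order 2: 3; order 3: 1; order 4: 3; order 6: 3; order 8: 1; order 12: 3; order 24: 1.
Total: 1 + 3 + 1 + 3 + 3 + 1 + 3 + 1 = 16.

16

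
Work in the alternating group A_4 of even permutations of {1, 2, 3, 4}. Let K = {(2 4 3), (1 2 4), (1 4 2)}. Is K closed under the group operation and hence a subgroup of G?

No

The identity e ∉ K, so K is not a subgroup.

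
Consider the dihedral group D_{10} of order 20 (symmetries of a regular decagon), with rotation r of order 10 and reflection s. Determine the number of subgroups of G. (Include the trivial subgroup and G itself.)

22

|G| = 20, so by Lagrange every subgroup order divides 20. Divisors: 1, 2, 4, 5, 10, 20.
Subgroups by order — order 1: 1; order 2: 11; order 4: 5; order 5: 1; order 10: 3; order 20: 1.
Total: 1 + 11 + 5 + 1 + 3 + 1 = 22.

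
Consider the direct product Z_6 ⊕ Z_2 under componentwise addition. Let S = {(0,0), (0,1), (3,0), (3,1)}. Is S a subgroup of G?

|S| = 4 divides |G| = 12, consistent with Lagrange.
S contains the identity, every element's inverse is in S, and S is closed under +: it is a subgroup.

Yes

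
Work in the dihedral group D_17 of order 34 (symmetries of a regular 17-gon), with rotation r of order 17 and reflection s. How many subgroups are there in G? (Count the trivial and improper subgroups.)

|G| = 34, so by Lagrange every subgroup order divides 34. Divisors: 1, 2, 17, 34.
Subgroups by order — order 1: 1; order 2: 17; order 17: 1; order 34: 1.
Total: 1 + 17 + 1 + 1 = 20.

20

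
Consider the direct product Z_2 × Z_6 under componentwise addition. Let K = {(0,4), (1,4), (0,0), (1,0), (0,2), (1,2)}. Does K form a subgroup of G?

|K| = 6 divides |G| = 12, consistent with Lagrange.
K contains the identity, every element's inverse is in K, and K is closed under +: it is a subgroup.
In fact K = ⟨(1,2)⟩.

Yes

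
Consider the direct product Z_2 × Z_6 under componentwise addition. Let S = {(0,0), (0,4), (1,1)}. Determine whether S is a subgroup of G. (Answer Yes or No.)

(1,1) ∈ S but its inverse (1,5) ∉ S, so S is not a subgroup.

No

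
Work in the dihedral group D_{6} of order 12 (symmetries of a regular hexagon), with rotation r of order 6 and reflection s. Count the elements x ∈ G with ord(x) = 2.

7

The elements of order 2 are: r^3, s, rs, r^2s, r^3s, r^4s, r^5s.
That's 7.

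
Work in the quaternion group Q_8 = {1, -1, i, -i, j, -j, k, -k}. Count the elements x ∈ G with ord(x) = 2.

The elements of order 2 are: -1.
That's 1.

1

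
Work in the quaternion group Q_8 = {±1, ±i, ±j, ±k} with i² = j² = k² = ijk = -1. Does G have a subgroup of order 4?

4 | 8. A subgroup of order 4 is {1, -1, i, -i}.

Yes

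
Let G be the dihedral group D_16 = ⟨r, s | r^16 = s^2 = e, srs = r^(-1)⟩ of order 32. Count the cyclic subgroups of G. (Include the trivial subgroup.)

21

Each element a generates a cyclic subgroup ⟨a⟩; distinct elements may generate the same one (a cyclic group of order d has φ(d) generators).
Cyclic subgroups by order — order 1: 1; order 2: 17; order 4: 1; order 8: 1; order 16: 1.
Total: 21.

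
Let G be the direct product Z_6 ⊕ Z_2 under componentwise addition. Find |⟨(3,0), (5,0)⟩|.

6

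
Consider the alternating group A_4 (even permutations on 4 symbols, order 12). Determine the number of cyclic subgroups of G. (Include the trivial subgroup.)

8

A cyclic subgroup of order d is generated by each of its φ(d) elements of order d, so the cyclic subgroups of order d number (#elements of order d)/φ(d).
Cyclic subgroups by order — order 1: 1; order 2: 3; order 3: 4.
Total: 8.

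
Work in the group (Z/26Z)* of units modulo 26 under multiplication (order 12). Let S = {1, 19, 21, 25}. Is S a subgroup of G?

No

19 ∈ S but its inverse 11 ∉ S, so S is not a subgroup.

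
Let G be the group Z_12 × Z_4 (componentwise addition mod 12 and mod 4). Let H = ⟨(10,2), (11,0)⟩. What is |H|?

|⟨(10,2)⟩| = 6 and |⟨(11,0)⟩| = 12, so |H| is a multiple of lcm(6, 12) = 12 and divides |G| = 48.
Closing under the operation: H = {(0,0), (0,2), (1,0), (1,2), (2,0), (2,2), (3,0), (3,2), (4,0), (4,2), (5,0), (5,2), (6,0), (6,2), (7,0), (7,2), (8,0), (8,2), (9,0), (9,2), (10,0), (10,2), (11,0), (11,2)}, so |H| = 24.

24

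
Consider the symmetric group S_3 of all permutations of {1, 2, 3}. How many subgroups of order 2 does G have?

|G| = 6 and 2 | 6, so subgroups of order 2 are possible by Lagrange.
The subgroups of order 2 are: {e, (1 2)}; {e, (1 3)}; {e, (2 3)}.
So G has 3 subgroups of order 2.

3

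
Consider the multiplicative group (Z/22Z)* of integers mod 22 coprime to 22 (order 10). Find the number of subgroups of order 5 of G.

1

|G| = 10 and 5 | 10, so subgroups of order 5 are possible by Lagrange.
The subgroups of order 5 are: {1, 3, 5, 9, 15}.
So G has 1 subgroup of order 5.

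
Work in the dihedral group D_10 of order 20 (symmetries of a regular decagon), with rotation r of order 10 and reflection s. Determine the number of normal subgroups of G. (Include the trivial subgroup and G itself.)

7

G has 22 subgroups. Checking conjugation-invariance by order — order 1: 1/1 normal; order 2: 1/11 normal; order 4: 0/5 normal; order 5: 1/1 normal; order 10: 3/3 normal; order 20: 1/1 normal.
Total normal subgroups: 7.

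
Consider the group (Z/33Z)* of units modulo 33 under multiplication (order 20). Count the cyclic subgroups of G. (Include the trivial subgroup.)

8

Group the elements of G by the cyclic subgroup they generate; each cyclic subgroup of order d accounts for φ(d) elements.
Cyclic subgroups by order — order 1: 1; order 2: 3; order 5: 1; order 10: 3.
Total: 8.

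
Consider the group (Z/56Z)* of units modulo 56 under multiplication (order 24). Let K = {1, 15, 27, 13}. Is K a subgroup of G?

|K| = 4 divides |G| = 24, consistent with Lagrange.
K contains the identity, every element's inverse is in K, and K is closed under ·: it is a subgroup.

Yes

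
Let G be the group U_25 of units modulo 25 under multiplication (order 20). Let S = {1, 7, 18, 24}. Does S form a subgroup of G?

Yes

|S| = 4 divides |G| = 20, consistent with Lagrange.
S contains the identity, every element's inverse is in S, and S is closed under ·: it is a subgroup.
In fact S = ⟨18⟩.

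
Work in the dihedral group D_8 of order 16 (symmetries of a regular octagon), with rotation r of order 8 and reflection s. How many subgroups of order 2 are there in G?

9

|G| = 16 and 2 | 16, so subgroups of order 2 are possible by Lagrange.
The subgroups of order 2 are: {e, r^2s}; {e, r^3s}; {e, r^4}; {e, r^4s}; … (9 in all).
So G has 9 subgroups of order 2.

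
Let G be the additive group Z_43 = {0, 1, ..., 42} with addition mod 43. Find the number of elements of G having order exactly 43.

42

In a cyclic group of order 43, the number of elements of order d (for d | 43) is φ(d).
φ(43) = 42.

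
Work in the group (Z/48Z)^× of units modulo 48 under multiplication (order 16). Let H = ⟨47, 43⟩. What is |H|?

8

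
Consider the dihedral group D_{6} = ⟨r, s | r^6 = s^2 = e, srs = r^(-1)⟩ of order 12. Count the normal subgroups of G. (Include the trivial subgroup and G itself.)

7

G has 16 subgroups. Checking conjugation-invariance by order — order 1: 1/1 normal; order 2: 1/7 normal; order 3: 1/1 normal; order 4: 0/3 normal; order 6: 3/3 normal; order 12: 1/1 normal.
Total normal subgroups: 7.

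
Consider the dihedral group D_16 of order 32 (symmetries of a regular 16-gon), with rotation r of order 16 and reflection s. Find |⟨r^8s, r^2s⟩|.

16

|⟨r^8s⟩| = 2 and |⟨r^2s⟩| = 2, so |H| is a multiple of lcm(2, 2) = 2 and divides |G| = 32.
Closing under the operation: H = {e, r^2, r^4, r^6, r^8, r^10, r^12, r^14, s, r^2s, r^4s, r^6s, r^8s, r^10s, r^12s, r^14s}, so |H| = 16.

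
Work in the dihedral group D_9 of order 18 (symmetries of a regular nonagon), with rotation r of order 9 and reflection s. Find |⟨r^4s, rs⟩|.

|⟨r^4s⟩| = 2 and |⟨rs⟩| = 2, so |H| is a multiple of lcm(2, 2) = 2 and divides |G| = 18.
Closing under the operation: H = {e, r^3, r^6, rs, r^4s, r^7s}, so |H| = 6.

6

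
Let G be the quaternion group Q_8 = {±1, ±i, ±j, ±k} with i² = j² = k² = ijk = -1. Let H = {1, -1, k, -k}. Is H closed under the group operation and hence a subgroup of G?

|H| = 4 divides |G| = 8, consistent with Lagrange.
H contains the identity, every element's inverse is in H, and H is closed under ·: it is a subgroup.
In fact H = ⟨-k⟩.

Yes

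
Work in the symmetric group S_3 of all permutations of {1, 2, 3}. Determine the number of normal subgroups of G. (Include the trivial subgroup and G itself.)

G has 6 subgroups. Checking conjugation-invariance by order — order 1: 1/1 normal; order 2: 0/3 normal; order 3: 1/1 normal; order 6: 1/1 normal.
Total normal subgroups: 3.

3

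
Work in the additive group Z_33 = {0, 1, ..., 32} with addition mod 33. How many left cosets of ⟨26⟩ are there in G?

|⟨26⟩| = 33 and |G| = 33.
By Lagrange, [G : H] = |G|/|H| = 33/33 = 1.

1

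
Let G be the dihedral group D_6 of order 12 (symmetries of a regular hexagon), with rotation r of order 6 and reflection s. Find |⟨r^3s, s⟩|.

|⟨r^3s⟩| = 2 and |⟨s⟩| = 2, so |H| is a multiple of lcm(2, 2) = 2 and divides |G| = 12.
Closing under the operation: H = {e, r^3, s, r^3s}, so |H| = 4.

4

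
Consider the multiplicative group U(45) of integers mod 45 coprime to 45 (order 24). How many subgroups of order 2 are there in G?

|G| = 24 and 2 | 24, so subgroups of order 2 are possible by Lagrange.
The subgroups of order 2 are: {1, 19}; {1, 26}; {1, 44}.
So G has 3 subgroups of order 2.

3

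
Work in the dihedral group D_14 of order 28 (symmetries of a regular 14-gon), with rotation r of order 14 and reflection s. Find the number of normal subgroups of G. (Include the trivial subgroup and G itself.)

7

G has 28 subgroups. Checking conjugation-invariance by order — order 1: 1/1 normal; order 2: 1/15 normal; order 4: 0/7 normal; order 7: 1/1 normal; order 14: 3/3 normal; order 28: 1/1 normal.
Total normal subgroups: 7.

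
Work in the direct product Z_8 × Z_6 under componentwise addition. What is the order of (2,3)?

4

The order of (2,3) in Z_8 × Z_6 is lcm(ord(2) in Z_8, ord(3) in Z_6).
ord(2) = 4 and ord(3) = 2, so |⟨(2,3)⟩| = lcm(4, 2) = 4.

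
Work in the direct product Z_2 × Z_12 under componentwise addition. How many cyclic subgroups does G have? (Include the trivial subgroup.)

12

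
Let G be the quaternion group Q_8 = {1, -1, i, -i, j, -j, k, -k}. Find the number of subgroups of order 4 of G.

3

|G| = 8 and 4 | 8, so subgroups of order 4 are possible by Lagrange.
The subgroups of order 4 are: {1, -1, i, -i}; {1, -1, j, -j}; {1, -1, k, -k}.
So G has 3 subgroups of order 4.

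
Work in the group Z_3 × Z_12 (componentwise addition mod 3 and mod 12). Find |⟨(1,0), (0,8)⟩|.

9

|⟨(1,0)⟩| = 3 and |⟨(0,8)⟩| = 3, so |H| is a multiple of lcm(3, 3) = 3 and divides |G| = 36.
Closing under the operation: H = {(0,0), (0,4), (0,8), (1,0), (1,4), (1,8), (2,0), (2,4), (2,8)}, so |H| = 9.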